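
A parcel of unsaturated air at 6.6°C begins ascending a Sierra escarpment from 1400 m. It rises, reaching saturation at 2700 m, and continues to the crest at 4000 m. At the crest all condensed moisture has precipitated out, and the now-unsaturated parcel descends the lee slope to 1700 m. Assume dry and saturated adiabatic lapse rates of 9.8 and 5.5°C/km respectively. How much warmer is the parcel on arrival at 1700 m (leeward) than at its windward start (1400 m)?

+2.65°C

1400–2700 m, dry: Δz = 1.3 km ⇒ ΔT = -12.74°C; T = -6.14°C
2700–4000 m, saturated: Δz = 1.3 km ⇒ ΔT = -7.15°C; T = -13.29°C
4000–1700 m, dry descent: Δz = 2.3 km ⇒ ΔT = +22.54°C; T = 9.25°C
Net change vs windward start: 9.25 − 6.6 = +2.65°C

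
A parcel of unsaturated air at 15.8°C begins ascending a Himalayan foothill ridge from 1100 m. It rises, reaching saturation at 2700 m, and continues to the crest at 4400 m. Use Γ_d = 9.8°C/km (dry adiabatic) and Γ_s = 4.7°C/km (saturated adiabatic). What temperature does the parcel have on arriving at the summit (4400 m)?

-7.87°C

1100 → 2700 m (dry, 9.8°C/km): ΔT = -9.8 × 1.6 = -15.68°C → T = 0.12°C
2700 → 4400 m (saturated, 4.7°C/km): ΔT = -4.7 × 1.7 = -7.99°C → T = -7.87°C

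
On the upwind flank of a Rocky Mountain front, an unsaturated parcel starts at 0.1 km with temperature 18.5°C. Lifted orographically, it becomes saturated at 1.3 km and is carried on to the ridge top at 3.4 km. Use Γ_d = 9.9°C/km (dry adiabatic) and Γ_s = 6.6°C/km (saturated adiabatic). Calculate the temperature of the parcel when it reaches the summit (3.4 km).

Dry to 1300 m: -9.9 × 1.2 km = -11.88°C, so T = 6.62°C.
Saturated to 3400 m: -6.6 × 2.1 km = -13.86°C, so T = -7.24°C.

-7.24°C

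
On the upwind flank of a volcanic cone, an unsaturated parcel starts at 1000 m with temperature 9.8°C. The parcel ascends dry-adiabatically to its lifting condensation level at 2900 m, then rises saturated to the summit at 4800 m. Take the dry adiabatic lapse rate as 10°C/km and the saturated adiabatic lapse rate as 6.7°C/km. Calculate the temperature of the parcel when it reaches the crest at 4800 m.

1000–2900 m, dry: Δz = 1.9 km ⇒ ΔT = -19°C; T = -9.2°C
2900–4800 m, saturated: Δz = 1.9 km ⇒ ΔT = -12.73°C; T = -21.93°C

-21.93°C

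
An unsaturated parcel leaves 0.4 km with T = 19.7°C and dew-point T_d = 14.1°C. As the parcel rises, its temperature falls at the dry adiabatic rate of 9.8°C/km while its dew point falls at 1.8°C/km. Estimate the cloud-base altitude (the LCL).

T and T_d converge at 9.8 − 1.8 = 8°C per km
Height above start = (19.7 − 14.1) / 8 = 0.7 km
LCL altitude = 400 m + 700 m = 1100 m

1.1 km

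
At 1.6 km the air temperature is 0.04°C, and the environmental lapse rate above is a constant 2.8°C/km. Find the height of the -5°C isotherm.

3.4 km

Height above start = (0.04 − (-5)) / 2.8 = 1.8 km
Altitude = 1600 m + 1800 m = 3400 m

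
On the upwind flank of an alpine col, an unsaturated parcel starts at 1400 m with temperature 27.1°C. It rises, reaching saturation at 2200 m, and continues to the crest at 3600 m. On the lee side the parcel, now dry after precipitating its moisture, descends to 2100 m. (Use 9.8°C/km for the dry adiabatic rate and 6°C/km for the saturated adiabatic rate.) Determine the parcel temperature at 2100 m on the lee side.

25.56°C

1400 → 2200 m (dry, 9.8°C/km): ΔT = -9.8 × 0.8 = -7.84°C → T = 19.26°C
2200 → 3600 m (saturated, 6°C/km): ΔT = -6 × 1.4 = -8.4°C → T = 10.86°C
3600 → 2100 m (dry descent, 9.8°C/km): ΔT = +9.8 × 1.5 = +14.7°C → T = 25.56°C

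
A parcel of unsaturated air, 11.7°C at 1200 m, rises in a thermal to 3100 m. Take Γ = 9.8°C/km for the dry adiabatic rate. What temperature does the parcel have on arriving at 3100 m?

1200 → 3100 m (dry adiabatic, 9.8°C/km): ΔT = -9.8 × 1.9 = -18.62°C → T = -6.92°C

-6.92°C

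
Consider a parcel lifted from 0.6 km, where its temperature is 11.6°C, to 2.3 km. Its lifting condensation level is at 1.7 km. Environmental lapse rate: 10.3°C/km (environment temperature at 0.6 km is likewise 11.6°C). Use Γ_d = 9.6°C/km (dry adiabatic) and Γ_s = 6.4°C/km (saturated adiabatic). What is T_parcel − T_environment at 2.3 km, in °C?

+3.11°C (parcel warmer than environment)

Parcel:
  From 600 m to 1700 m (dry): cools by 9.6 × 1.1 = 10.56°C, giving 1.04°C.
  From 1700 m to 2300 m (saturated): cools by 6.4 × 0.6 = 3.84°C, giving -2.8°C.
Environment:
  From 600 m to 2300 m (environment): cools by 10.3 × 1.7 = 17.51°C, giving -5.91°C.
T_parcel − T_env = -2.8 − (-5.91) = +3.11°C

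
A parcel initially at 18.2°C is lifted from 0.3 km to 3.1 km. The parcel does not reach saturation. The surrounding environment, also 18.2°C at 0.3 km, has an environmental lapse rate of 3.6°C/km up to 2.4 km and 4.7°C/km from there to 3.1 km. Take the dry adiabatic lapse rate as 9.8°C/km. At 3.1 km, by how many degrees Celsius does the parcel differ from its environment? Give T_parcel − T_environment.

Parcel:
  Dry to 3100 m: -9.8 × 2.8 km = -27.44°C, so T = -9.24°C.
Environment:
  Environment, lower layer to 2400 m: -3.6 × 2.1 km = -7.56°C, so T = 10.64°C.
  Environment, upper layer to 3100 m: -4.7 × 0.7 km = -3.29°C, so T = 7.35°C.
T_parcel − T_env = -9.24 − 7.35 = -16.59°C

-16.59°C (parcel cooler than environment)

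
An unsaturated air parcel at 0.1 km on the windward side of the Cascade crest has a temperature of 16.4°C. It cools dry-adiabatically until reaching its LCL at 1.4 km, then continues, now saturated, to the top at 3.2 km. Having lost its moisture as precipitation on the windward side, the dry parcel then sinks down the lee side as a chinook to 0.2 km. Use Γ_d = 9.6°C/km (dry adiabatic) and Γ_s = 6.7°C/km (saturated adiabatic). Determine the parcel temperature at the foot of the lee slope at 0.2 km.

100–1400 m, dry: Δz = 1.3 km ⇒ ΔT = -12.48°C; T = 3.92°C
1400–3200 m, saturated: Δz = 1.8 km ⇒ ΔT = -12.06°C; T = -8.14°C
3200–200 m, dry descent: Δz = 3 km ⇒ ΔT = +28.8°C; T = 20.66°C

20.66°C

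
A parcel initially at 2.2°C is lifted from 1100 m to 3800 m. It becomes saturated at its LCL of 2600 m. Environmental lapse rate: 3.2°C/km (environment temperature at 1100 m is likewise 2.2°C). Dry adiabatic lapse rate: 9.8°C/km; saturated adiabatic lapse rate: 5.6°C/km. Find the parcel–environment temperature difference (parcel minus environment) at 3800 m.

-12.78°C (parcel cooler than environment)

Parcel:
  1100–2600 m, dry: Δz = 1.5 km ⇒ ΔT = -14.7°C; T = -12.5°C
  2600–3800 m, saturated: Δz = 1.2 km ⇒ ΔT = -6.72°C; T = -19.22°C
Environment:
  1100–3800 m, environment: Δz = 2.7 km ⇒ ΔT = -8.64°C; T = -6.44°C
T_parcel − T_env = -19.22 − (-6.44) = -12.78°C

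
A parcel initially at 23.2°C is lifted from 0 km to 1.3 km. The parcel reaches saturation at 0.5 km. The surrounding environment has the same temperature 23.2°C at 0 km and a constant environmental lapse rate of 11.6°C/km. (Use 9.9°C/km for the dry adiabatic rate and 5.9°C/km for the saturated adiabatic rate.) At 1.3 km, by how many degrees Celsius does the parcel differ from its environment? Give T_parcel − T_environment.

Parcel:
  From 0 m to 500 m (dry): cools by 9.9 × 0.5 = 4.95°C, giving 18.25°C.
  From 500 m to 1300 m (saturated): cools by 5.9 × 0.8 = 4.72°C, giving 13.53°C.
Environment:
  From 0 m to 1300 m (environment): cools by 11.6 × 1.3 = 15.08°C, giving 8.12°C.
T_parcel − T_env = 13.53 − 8.12 = +5.41°C

+5.41°C (parcel warmer than environment)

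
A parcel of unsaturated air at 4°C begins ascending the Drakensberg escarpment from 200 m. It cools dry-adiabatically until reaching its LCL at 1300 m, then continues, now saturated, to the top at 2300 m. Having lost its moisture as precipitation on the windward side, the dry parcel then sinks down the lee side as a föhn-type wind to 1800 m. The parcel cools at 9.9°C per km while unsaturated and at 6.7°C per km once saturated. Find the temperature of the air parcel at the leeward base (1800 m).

-8.64°C

200 → 1300 m (dry, 9.9°C/km): ΔT = -9.9 × 1.1 = -10.89°C → T = -6.89°C
1300 → 2300 m (saturated, 6.7°C/km): ΔT = -6.7 × 1 = -6.7°C → T = -13.59°C
2300 → 1800 m (dry descent, 9.9°C/km): ΔT = +9.9 × 0.5 = +4.95°C → T = -8.64°C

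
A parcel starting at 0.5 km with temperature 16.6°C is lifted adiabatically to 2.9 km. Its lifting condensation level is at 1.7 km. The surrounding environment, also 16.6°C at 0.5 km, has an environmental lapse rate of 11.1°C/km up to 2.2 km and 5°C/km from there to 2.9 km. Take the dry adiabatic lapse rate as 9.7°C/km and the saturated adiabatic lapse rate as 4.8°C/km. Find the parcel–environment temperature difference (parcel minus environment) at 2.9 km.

+4.97°C (parcel warmer than environment)

Parcel:
  500 → 1700 m (dry, 9.7°C/km): ΔT = -9.7 × 1.2 = -11.64°C → T = 4.96°C
  1700 → 2900 m (saturated, 4.8°C/km): ΔT = -4.8 × 1.2 = -5.76°C → T = -0.8°C
Environment:
  500 → 2200 m (environment, lower layer, 11.1°C/km): ΔT = -11.1 × 1.7 = -18.87°C → T = -2.27°C
  2200 → 2900 m (environment, upper layer, 5°C/km): ΔT = -5 × 0.7 = -3.5°C → T = -5.77°C
T_parcel − T_env = -0.8 − (-5.77) = +4.97°C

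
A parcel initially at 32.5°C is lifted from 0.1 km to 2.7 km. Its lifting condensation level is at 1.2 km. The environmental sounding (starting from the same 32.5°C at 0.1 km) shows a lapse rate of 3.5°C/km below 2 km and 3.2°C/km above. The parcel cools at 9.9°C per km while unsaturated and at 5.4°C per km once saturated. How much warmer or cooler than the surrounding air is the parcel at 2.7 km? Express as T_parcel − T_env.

Parcel:
  Dry to 1200 m: -9.9 × 1.1 km = -10.89°C, so T = 21.61°C.
  Saturated to 2700 m: -5.4 × 1.5 km = -8.1°C, so T = 13.51°C.
Environment:
  Environment, lower layer to 2000 m: -3.5 × 1.9 km = -6.65°C, so T = 25.85°C.
  Environment, upper layer to 2700 m: -3.2 × 0.7 km = -2.24°C, so T = 23.61°C.
T_parcel − T_env = 13.51 − 23.61 = -10.1°C

-10.1°C (parcel cooler than environment)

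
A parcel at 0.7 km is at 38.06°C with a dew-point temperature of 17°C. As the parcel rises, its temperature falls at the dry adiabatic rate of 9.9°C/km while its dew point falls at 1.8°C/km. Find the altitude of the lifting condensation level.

T and T_d converge at 9.9 − 1.8 = 8.1°C per km
Height above start = (38.06 − 17) / 8.1 = 2.6 km
LCL altitude = 700 m + 2600 m = 3300 m

3.3 km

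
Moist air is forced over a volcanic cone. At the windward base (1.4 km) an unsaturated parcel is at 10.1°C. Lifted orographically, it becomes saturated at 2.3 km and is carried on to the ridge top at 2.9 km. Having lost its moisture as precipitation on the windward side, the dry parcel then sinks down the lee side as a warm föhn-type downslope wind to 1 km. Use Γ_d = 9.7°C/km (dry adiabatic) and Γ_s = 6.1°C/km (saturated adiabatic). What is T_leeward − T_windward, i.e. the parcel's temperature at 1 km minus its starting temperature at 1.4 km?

1400–2300 m, dry: Δz = 0.9 km ⇒ ΔT = -8.73°C; T = 1.37°C
2300–2900 m, saturated: Δz = 0.6 km ⇒ ΔT = -3.66°C; T = -2.29°C
2900–1000 m, dry descent: Δz = 1.9 km ⇒ ΔT = +18.43°C; T = 16.14°C
Net change vs windward start: 16.14 − 10.1 = +6.04°C

+6.04°C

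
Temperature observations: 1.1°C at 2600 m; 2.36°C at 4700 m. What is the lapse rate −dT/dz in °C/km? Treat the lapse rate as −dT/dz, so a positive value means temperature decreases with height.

Γ = −ΔT/Δz = (1.1 − 2.36) / (4700 − 2600) m
  = -1.26°C / 2.1 km = -0.6°C/km

-0.6°C/km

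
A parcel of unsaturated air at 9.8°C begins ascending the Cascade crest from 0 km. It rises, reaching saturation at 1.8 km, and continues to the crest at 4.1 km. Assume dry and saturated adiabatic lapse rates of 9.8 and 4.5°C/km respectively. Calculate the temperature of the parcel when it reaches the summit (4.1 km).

-18.19°C

From 0 m to 1800 m (dry): cools by 9.8 × 1.8 = 17.64°C, giving -7.84°C.
From 1800 m to 4100 m (saturated): cools by 4.5 × 2.3 = 10.35°C, giving -18.19°C.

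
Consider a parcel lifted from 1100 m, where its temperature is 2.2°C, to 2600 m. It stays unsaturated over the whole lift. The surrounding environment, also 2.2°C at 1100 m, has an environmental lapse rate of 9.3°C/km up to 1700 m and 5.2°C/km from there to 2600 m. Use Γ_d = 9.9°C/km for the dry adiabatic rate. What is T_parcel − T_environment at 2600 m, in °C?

-4.59°C (parcel cooler than environment)

Parcel:
  1100 → 2600 m (dry, 9.9°C/km): ΔT = -9.9 × 1.5 = -14.85°C → T = -12.65°C
Environment:
  1100 → 1700 m (environment, lower layer, 9.3°C/km): ΔT = -9.3 × 0.6 = -5.58°C → T = -3.38°C
  1700 → 2600 m (environment, upper layer, 5.2°C/km): ΔT = -5.2 × 0.9 = -4.68°C → T = -8.06°C
T_parcel − T_env = -12.65 − (-8.06) = -4.59°C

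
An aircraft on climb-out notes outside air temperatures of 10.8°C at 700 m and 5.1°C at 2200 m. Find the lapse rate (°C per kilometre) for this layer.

3.8°C/km

Γ = −ΔT/Δz = (10.8 − 5.1) / (2200 − 700) m
  = 5.7°C / 1.5 km = 3.8°C/km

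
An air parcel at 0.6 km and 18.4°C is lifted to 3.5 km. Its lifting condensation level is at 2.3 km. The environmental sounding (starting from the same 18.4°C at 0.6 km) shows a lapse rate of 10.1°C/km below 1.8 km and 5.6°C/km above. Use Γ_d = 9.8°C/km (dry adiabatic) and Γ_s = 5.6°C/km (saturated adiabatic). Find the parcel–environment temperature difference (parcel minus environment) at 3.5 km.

Parcel:
  600 → 2300 m (dry, 9.8°C/km): ΔT = -9.8 × 1.7 = -16.66°C → T = 1.74°C
  2300 → 3500 m (saturated, 5.6°C/km): ΔT = -5.6 × 1.2 = -6.72°C → T = -4.98°C
Environment:
  600 → 1800 m (environment, lower layer, 10.1°C/km): ΔT = -10.1 × 1.2 = -12.12°C → T = 6.28°C
  1800 → 3500 m (environment, upper layer, 5.6°C/km): ΔT = -5.6 × 1.7 = -9.52°C → T = -3.24°C
T_parcel − T_env = -4.98 − (-3.24) = -1.74°C

-1.74°C (parcel cooler than environment)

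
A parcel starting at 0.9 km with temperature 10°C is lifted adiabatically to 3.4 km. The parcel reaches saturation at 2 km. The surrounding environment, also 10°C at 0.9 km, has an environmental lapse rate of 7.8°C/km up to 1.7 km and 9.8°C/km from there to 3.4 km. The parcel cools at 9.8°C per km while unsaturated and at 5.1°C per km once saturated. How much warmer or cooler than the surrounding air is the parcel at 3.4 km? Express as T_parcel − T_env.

+4.98°C (parcel warmer than environment)

Parcel:
  900–2000 m, dry: Δz = 1.1 km ⇒ ΔT = -10.78°C; T = -0.78°C
  2000–3400 m, saturated: Δz = 1.4 km ⇒ ΔT = -7.14°C; T = -7.92°C
Environment:
  900–1700 m, environment, lower layer: Δz = 0.8 km ⇒ ΔT = -6.24°C; T = 3.76°C
  1700–3400 m, environment, upper layer: Δz = 1.7 km ⇒ ΔT = -16.66°C; T = -12.9°C
T_parcel − T_env = -7.92 − (-12.9) = +4.98°C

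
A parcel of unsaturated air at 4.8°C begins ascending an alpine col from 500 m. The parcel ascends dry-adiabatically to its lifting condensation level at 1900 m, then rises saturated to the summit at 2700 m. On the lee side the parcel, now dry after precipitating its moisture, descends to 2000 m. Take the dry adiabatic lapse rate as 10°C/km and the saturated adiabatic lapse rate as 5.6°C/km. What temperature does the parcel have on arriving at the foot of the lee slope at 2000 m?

-6.68°C

Dry to 1900 m: -10 × 1.4 km = -14°C, so T = -9.2°C.
Saturated to 2700 m: -5.6 × 0.8 km = -4.48°C, so T = -13.68°C.
Dry descent to 2000 m: +10 × 0.7 km = +7°C, so T = -6.68°C.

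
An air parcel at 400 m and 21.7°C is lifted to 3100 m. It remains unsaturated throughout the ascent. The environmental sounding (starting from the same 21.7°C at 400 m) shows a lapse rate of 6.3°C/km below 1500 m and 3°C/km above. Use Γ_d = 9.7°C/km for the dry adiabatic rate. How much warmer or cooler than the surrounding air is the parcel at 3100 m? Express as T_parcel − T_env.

-14.46°C (parcel cooler than environment)

Parcel:
  Dry to 3100 m: -9.7 × 2.7 km = -26.19°C, so T = -4.49°C.
Environment:
  Environment, lower layer to 1500 m: -6.3 × 1.1 km = -6.93°C, so T = 14.77°C.
  Environment, upper layer to 3100 m: -3 × 1.6 km = -4.8°C, so T = 9.97°C.
T_parcel − T_env = -4.49 − 9.97 = -14.46°C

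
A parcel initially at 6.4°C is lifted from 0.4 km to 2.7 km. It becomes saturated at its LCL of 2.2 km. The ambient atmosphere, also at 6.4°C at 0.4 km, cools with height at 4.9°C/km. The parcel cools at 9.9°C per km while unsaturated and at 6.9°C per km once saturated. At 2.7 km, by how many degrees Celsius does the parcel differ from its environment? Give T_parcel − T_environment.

Parcel:
  400 → 2200 m (dry, 9.9°C/km): ΔT = -9.9 × 1.8 = -17.82°C → T = -11.42°C
  2200 → 2700 m (saturated, 6.9°C/km): ΔT = -6.9 × 0.5 = -3.45°C → T = -14.87°C
Environment:
  400 → 2700 m (environment, 4.9°C/km): ΔT = -4.9 × 2.3 = -11.27°C → T = -4.87°C
T_parcel − T_env = -14.87 − (-4.87) = -10°C

-10°C (parcel cooler than environment)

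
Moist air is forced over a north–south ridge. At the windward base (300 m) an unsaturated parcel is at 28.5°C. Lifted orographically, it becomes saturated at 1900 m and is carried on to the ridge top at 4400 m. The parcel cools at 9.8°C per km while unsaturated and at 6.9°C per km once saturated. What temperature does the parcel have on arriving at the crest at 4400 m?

-4.43°C

300–1900 m, dry: Δz = 1.6 km ⇒ ΔT = -15.68°C; T = 12.82°C
1900–4400 m, saturated: Δz = 2.5 km ⇒ ΔT = -17.25°C; T = -4.43°C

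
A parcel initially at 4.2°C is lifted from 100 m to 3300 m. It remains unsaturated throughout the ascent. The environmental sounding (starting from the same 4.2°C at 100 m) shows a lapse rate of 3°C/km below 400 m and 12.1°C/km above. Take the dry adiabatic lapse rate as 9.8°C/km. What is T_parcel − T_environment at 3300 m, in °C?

Parcel:
  100 → 3300 m (dry, 9.8°C/km): ΔT = -9.8 × 3.2 = -31.36°C → T = -27.16°C
Environment:
  100 → 400 m (environment, lower layer, 3°C/km): ΔT = -3 × 0.3 = -0.9°C → T = 3.3°C
  400 → 3300 m (environment, upper layer, 12.1°C/km): ΔT = -12.1 × 2.9 = -35.09°C → T = -31.79°C
T_parcel − T_env = -27.16 − (-31.79) = +4.63°C

+4.63°C (parcel warmer than environment)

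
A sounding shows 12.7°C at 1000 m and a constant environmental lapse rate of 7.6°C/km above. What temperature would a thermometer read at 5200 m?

1000 → 5200 m (environmental, 7.6°C/km): ΔT = -7.6 × 4.2 = -31.92°C → T = -19.22°C

-19.22°C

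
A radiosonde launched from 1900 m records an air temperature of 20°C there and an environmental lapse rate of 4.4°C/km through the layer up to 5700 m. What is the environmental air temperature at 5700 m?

1900–5700 m, environmental: Δz = 3.8 km ⇒ ΔT = -16.72°C; T = 3.28°C

3.28°C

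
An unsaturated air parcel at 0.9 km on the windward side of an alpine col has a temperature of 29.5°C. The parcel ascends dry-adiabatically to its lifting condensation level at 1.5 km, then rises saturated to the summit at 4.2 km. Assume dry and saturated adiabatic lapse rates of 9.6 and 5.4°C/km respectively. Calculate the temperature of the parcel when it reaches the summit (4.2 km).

From 900 m to 1500 m (dry): cools by 9.6 × 0.6 = 5.76°C, giving 23.74°C.
From 1500 m to 4200 m (saturated): cools by 5.4 × 2.7 = 14.58°C, giving 9.16°C.

9.16°C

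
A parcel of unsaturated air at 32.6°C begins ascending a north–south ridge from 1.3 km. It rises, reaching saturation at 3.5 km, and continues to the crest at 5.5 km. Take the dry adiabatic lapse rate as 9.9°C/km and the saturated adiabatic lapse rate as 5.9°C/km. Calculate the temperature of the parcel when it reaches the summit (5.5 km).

-0.98°C

1300 → 3500 m (dry, 9.9°C/km): ΔT = -9.9 × 2.2 = -21.78°C → T = 10.82°C
3500 → 5500 m (saturated, 5.9°C/km): ΔT = -5.9 × 2 = -11.8°C → T = -0.98°C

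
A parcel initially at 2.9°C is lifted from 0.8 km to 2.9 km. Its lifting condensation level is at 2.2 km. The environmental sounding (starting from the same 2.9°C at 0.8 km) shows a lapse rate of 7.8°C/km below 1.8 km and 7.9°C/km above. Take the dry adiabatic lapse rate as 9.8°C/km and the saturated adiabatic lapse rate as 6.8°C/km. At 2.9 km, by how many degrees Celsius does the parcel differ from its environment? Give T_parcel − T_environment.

Parcel:
  Dry to 2200 m: -9.8 × 1.4 km = -13.72°C, so T = -10.82°C.
  Saturated to 2900 m: -6.8 × 0.7 km = -4.76°C, so T = -15.58°C.
Environment:
  Environment, lower layer to 1800 m: -7.8 × 1 km = -7.8°C, so T = -4.9°C.
  Environment, upper layer to 2900 m: -7.9 × 1.1 km = -8.69°C, so T = -13.59°C.
T_parcel − T_env = -15.58 − (-13.59) = -1.99°C

-1.99°C (parcel cooler than environment)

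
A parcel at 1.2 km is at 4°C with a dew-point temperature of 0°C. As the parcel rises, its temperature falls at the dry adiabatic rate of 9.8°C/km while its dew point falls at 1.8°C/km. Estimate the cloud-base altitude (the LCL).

1.7 km

T and T_d converge at 9.8 − 1.8 = 8°C per km
Height above start = (4 − 0) / 8 = 0.5 km
LCL altitude = 1200 m + 500 m = 1700 m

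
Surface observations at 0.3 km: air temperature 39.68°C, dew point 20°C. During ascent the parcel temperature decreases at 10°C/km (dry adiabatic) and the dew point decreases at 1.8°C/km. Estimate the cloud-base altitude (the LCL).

T and T_d converge at 10 − 1.8 = 8.2°C per km
Height above start = (39.68 − 20) / 8.2 = 2.4 km
LCL altitude = 300 m + 2400 m = 2700 m

2.7 km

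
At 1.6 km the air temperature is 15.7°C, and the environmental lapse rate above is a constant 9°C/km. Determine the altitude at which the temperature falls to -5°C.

3.9 km

Height above start = (15.7 − (-5)) / 9 = 2.3 km
Altitude = 1600 m + 2300 m = 3900 m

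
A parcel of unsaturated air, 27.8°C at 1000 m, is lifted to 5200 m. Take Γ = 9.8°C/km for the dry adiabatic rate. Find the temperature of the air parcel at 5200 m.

-13.36°C

1000–5200 m, dry adiabatic: Δz = 4.2 km ⇒ ΔT = -41.16°C; T = -13.36°C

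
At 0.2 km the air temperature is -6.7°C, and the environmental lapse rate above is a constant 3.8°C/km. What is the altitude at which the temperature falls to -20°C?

Height above start = (-6.7 − (-20)) / 3.8 = 3.5 km
Altitude = 200 m + 3500 m = 3700 m

3.7 km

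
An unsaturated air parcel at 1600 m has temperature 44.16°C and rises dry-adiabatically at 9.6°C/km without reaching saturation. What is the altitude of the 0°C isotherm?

6200 m

Height above start = (44.16 − 0) / 9.6 = 4.6 km
Altitude = 1600 m + 4600 m = 6200 m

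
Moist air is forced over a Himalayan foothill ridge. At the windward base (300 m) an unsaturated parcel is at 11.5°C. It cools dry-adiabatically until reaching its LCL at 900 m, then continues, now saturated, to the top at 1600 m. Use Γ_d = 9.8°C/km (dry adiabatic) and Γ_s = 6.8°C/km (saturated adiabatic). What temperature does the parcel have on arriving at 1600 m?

300–900 m, dry: Δz = 0.6 km ⇒ ΔT = -5.88°C; T = 5.62°C
900–1600 m, saturated: Δz = 0.7 km ⇒ ΔT = -4.76°C; T = 0.86°C

0.86°C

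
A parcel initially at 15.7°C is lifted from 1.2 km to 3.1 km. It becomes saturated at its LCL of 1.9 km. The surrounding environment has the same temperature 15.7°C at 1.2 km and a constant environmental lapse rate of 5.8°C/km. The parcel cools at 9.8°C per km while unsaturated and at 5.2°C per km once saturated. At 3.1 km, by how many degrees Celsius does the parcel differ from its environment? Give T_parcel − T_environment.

Parcel:
  1200 → 1900 m (dry, 9.8°C/km): ΔT = -9.8 × 0.7 = -6.86°C → T = 8.84°C
  1900 → 3100 m (saturated, 5.2°C/km): ΔT = -5.2 × 1.2 = -6.24°C → T = 2.6°C
Environment:
  1200 → 3100 m (environment, 5.8°C/km): ΔT = -5.8 × 1.9 = -11.02°C → T = 4.68°C
T_parcel − T_env = 2.6 − 4.68 = -2.08°C

-2.08°C (parcel cooler than environment)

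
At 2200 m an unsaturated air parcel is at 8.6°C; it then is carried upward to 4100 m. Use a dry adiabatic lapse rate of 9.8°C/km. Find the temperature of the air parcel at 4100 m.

-10.02°C

2200 → 4100 m (dry adiabatic, 9.8°C/km): ΔT = -9.8 × 1.9 = -18.62°C → T = -10.02°C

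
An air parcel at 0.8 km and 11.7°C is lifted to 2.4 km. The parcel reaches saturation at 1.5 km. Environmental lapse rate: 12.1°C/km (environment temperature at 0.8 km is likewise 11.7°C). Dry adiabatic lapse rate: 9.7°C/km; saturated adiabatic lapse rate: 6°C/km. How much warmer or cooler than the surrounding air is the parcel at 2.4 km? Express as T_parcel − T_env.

Parcel:
  From 800 m to 1500 m (dry): cools by 9.7 × 0.7 = 6.79°C, giving 4.91°C.
  From 1500 m to 2400 m (saturated): cools by 6 × 0.9 = 5.4°C, giving -0.49°C.
Environment:
  From 800 m to 2400 m (environment): cools by 12.1 × 1.6 = 19.36°C, giving -7.66°C.
T_parcel − T_env = -0.49 − (-7.66) = +7.17°C

+7.17°C (parcel warmer than environment)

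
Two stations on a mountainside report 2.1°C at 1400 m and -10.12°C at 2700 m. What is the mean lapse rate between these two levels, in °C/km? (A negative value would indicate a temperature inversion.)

Γ = −ΔT/Δz = (2.1 − (-10.12)) / (2700 − 1400) m
  = 12.22°C / 1.3 km = 9.4°C/km

9.4°C/km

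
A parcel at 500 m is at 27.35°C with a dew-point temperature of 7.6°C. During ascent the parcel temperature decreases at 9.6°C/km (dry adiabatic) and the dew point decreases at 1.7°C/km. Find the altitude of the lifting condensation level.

T and T_d converge at 9.6 − 1.7 = 7.9°C per km
Height above start = (27.35 − 7.6) / 7.9 = 2.5 km
LCL altitude = 500 m + 2500 m = 3000 m

3000 m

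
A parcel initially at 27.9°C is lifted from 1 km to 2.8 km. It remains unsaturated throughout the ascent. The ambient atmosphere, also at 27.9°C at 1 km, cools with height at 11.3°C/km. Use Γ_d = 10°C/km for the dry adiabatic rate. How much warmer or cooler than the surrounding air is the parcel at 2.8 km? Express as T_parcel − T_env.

Parcel:
  Dry to 2800 m: -10 × 1.8 km = -18°C, so T = 9.9°C.
Environment:
  Environment to 2800 m: -11.3 × 1.8 km = -20.34°C, so T = 7.56°C.
T_parcel − T_env = 9.9 − 7.56 = +2.34°C

+2.34°C (parcel warmer than environment)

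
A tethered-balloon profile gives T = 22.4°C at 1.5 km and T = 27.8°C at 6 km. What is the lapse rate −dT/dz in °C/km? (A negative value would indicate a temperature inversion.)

Γ = −ΔT/Δz = (22.4 − 27.8) / (6000 − 1500) m
  = -5.4°C / 4.5 km = -1.2°C/km

-1.2°C/km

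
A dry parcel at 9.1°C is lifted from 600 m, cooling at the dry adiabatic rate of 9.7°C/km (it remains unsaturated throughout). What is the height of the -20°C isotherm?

3600 m

Height above start = (9.1 − (-20)) / 9.7 = 3 km
Altitude = 600 m + 3000 m = 3600 m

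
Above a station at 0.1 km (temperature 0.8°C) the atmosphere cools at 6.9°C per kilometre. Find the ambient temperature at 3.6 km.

-23.35°C

From 100 m to 3600 m (environmental): cools by 6.9 × 3.5 = 24.15°C, giving -23.35°C.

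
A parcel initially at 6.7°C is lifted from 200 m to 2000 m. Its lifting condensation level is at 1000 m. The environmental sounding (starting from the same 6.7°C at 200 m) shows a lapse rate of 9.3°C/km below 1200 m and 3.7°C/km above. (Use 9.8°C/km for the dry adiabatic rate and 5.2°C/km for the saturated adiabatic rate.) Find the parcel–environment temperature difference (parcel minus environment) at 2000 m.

-0.78°C (parcel cooler than environment)

Parcel:
  200–1000 m, dry: Δz = 0.8 km ⇒ ΔT = -7.84°C; T = -1.14°C
  1000–2000 m, saturated: Δz = 1 km ⇒ ΔT = -5.2°C; T = -6.34°C
Environment:
  200–1200 m, environment, lower layer: Δz = 1 km ⇒ ΔT = -9.3°C; T = -2.6°C
  1200–2000 m, environment, upper layer: Δz = 0.8 km ⇒ ΔT = -2.96°C; T = -5.56°C
T_parcel − T_env = -6.34 − (-5.56) = -0.78°C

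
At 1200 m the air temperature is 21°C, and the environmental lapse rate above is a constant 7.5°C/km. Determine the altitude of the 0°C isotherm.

4000 m

Height above start = (21 − 0) / 7.5 = 2.8 km
Altitude = 1200 m + 2800 m = 4000 m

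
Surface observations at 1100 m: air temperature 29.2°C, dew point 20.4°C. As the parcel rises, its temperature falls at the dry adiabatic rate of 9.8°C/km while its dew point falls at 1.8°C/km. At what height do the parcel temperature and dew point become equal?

T and T_d converge at 9.8 − 1.8 = 8°C per km
Height above start = (29.2 − 20.4) / 8 = 1.1 km
LCL altitude = 1100 m + 1100 m = 2200 m

2200 m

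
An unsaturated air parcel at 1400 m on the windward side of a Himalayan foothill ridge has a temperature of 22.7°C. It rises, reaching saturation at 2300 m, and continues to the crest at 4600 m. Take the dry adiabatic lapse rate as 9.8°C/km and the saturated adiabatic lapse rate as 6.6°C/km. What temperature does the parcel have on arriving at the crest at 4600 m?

From 1400 m to 2300 m (dry): cools by 9.8 × 0.9 = 8.82°C, giving 13.88°C.
From 2300 m to 4600 m (saturated): cools by 6.6 × 2.3 = 15.18°C, giving -1.3°C.

-1.3°C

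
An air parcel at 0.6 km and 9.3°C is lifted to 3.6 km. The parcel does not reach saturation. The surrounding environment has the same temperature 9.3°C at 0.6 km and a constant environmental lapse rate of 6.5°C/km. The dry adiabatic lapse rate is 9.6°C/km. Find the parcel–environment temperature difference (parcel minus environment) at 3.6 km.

-9.3°C (parcel cooler than environment)

Parcel:
  600 → 3600 m (dry, 9.6°C/km): ΔT = -9.6 × 3 = -28.8°C → T = -19.5°C
Environment:
  600 → 3600 m (environment, 6.5°C/km): ΔT = -6.5 × 3 = -19.5°C → T = -10.2°C
T_parcel − T_env = -19.5 − (-10.2) = -9.3°C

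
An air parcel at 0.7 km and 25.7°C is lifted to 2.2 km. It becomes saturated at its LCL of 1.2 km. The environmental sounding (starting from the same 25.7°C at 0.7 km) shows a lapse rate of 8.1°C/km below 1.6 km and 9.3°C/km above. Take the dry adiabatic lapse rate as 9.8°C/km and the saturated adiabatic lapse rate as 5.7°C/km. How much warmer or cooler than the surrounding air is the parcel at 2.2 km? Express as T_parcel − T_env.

+2.27°C (parcel warmer than environment)

Parcel:
  700–1200 m, dry: Δz = 0.5 km ⇒ ΔT = -4.9°C; T = 20.8°C
  1200–2200 m, saturated: Δz = 1 km ⇒ ΔT = -5.7°C; T = 15.1°C
Environment:
  700–1600 m, environment, lower layer: Δz = 0.9 km ⇒ ΔT = -7.29°C; T = 18.41°C
  1600–2200 m, environment, upper layer: Δz = 0.6 km ⇒ ΔT = -5.58°C; T = 12.83°C
T_parcel − T_env = 15.1 − 12.83 = +2.27°C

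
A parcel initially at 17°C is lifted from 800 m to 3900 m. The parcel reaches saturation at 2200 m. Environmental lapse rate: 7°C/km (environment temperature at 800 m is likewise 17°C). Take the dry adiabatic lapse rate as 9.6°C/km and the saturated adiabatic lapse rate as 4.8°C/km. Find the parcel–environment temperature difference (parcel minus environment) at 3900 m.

+0.1°C (parcel warmer than environment)

Parcel:
  800 → 2200 m (dry, 9.6°C/km): ΔT = -9.6 × 1.4 = -13.44°C → T = 3.56°C
  2200 → 3900 m (saturated, 4.8°C/km): ΔT = -4.8 × 1.7 = -8.16°C → T = -4.6°C
Environment:
  800 → 3900 m (environment, 7°C/km): ΔT = -7 × 3.1 = -21.7°C → T = -4.7°C
T_parcel − T_env = -4.6 − (-4.7) = +0.1°C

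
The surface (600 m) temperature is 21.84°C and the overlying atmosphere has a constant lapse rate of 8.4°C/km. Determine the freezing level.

Height above start = (21.84 − 0) / 8.4 = 2.6 km
Altitude = 600 m + 2600 m = 3200 m

3200 m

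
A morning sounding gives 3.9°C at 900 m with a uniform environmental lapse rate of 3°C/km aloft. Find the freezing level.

Height above start = (3.9 − 0) / 3 = 1.3 km
Altitude = 900 m + 1300 m = 2200 m

2200 m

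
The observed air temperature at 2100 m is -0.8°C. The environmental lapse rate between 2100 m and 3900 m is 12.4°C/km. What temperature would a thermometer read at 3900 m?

Environmental to 3900 m: -12.4 × 1.8 km = -22.32°C, so T = -23.12°C.

-23.12°C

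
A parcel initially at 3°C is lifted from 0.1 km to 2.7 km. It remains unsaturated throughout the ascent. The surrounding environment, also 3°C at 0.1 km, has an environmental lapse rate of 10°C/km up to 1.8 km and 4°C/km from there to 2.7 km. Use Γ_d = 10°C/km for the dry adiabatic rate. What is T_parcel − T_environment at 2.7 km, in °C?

Parcel:
  From 100 m to 2700 m (dry): cools by 10 × 2.6 = 26°C, giving -23°C.
Environment:
  From 100 m to 1800 m (environment, lower layer): cools by 10 × 1.7 = 17°C, giving -14°C.
  From 1800 m to 2700 m (environment, upper layer): cools by 4 × 0.9 = 3.6°C, giving -17.6°C.
T_parcel − T_env = -23 − (-17.6) = -5.4°C

-5.4°C (parcel cooler than environment)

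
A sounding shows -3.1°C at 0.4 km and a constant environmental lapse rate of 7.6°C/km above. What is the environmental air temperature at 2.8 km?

400–2800 m, environmental: Δz = 2.4 km ⇒ ΔT = -18.24°C; T = -21.34°C

-21.34°C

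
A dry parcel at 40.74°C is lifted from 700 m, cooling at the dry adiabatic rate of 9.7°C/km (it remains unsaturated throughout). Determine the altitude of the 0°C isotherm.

Height above start = (40.74 − 0) / 9.7 = 4.2 km
Altitude = 700 m + 4200 m = 4900 m

4900 m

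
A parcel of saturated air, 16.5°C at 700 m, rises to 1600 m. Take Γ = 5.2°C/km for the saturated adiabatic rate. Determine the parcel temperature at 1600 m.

Saturated adiabatic to 1600 m: -5.2 × 0.9 km = -4.68°C, so T = 11.82°C.

11.82°C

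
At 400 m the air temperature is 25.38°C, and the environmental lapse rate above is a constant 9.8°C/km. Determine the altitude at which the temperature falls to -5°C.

Height above start = (25.38 − (-5)) / 9.8 = 3.1 km
Altitude = 400 m + 3100 m = 3500 m

3500 m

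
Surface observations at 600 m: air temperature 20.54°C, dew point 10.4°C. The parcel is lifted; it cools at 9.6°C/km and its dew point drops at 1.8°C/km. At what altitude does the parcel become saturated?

T and T_d converge at 9.6 − 1.8 = 7.8°C per km
Height above start = (20.54 − 10.4) / 7.8 = 1.3 km
LCL altitude = 600 m + 1300 m = 1900 m

1900 m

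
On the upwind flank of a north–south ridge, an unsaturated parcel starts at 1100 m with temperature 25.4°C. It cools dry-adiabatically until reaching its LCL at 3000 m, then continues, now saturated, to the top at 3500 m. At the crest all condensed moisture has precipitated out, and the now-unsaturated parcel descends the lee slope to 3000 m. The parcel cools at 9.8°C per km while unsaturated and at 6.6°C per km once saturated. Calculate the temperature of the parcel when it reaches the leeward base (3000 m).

1100 → 3000 m (dry, 9.8°C/km): ΔT = -9.8 × 1.9 = -18.62°C → T = 6.78°C
3000 → 3500 m (saturated, 6.6°C/km): ΔT = -6.6 × 0.5 = -3.3°C → T = 3.48°C
3500 → 3000 m (dry descent, 9.8°C/km): ΔT = +9.8 × 0.5 = +4.9°C → T = 8.38°C

8.38°C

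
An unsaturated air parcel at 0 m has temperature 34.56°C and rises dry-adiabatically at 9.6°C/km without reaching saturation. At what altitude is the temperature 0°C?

3600 m

Height above start = (34.56 − 0) / 9.6 = 3.6 km
Altitude = 0 m + 3600 m = 3600 m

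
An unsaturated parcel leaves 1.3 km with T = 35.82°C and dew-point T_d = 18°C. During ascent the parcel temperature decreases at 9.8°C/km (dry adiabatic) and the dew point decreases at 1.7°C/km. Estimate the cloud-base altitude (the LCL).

T and T_d converge at 9.8 − 1.7 = 8.1°C per km
Height above start = (35.82 − 18) / 8.1 = 2.2 km
LCL altitude = 1300 m + 2200 m = 3500 m

3.5 km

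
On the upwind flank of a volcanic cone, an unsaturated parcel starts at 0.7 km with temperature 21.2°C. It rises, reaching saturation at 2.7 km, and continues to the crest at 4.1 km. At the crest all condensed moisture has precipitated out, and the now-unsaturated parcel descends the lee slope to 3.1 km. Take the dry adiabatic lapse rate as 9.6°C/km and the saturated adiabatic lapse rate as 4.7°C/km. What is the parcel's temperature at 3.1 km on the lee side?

5.02°C

700–2700 m, dry: Δz = 2 km ⇒ ΔT = -19.2°C; T = 2°C
2700–4100 m, saturated: Δz = 1.4 km ⇒ ΔT = -6.58°C; T = -4.58°C
4100–3100 m, dry descent: Δz = 1 km ⇒ ΔT = +9.6°C; T = 5.02°C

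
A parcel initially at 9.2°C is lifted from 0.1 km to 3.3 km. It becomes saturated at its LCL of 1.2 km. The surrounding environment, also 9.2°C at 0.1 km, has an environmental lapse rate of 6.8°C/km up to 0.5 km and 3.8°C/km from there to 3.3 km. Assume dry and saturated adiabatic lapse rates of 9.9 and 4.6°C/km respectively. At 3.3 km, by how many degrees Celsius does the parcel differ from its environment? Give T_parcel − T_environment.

Parcel:
  100 → 1200 m (dry, 9.9°C/km): ΔT = -9.9 × 1.1 = -10.89°C → T = -1.69°C
  1200 → 3300 m (saturated, 4.6°C/km): ΔT = -4.6 × 2.1 = -9.66°C → T = -11.35°C
Environment:
  100 → 500 m (environment, lower layer, 6.8°C/km): ΔT = -6.8 × 0.4 = -2.72°C → T = 6.48°C
  500 → 3300 m (environment, upper layer, 3.8°C/km): ΔT = -3.8 × 2.8 = -10.64°C → T = -4.16°C
T_parcel − T_env = -11.35 − (-4.16) = -7.19°C

-7.19°C (parcel cooler than environment)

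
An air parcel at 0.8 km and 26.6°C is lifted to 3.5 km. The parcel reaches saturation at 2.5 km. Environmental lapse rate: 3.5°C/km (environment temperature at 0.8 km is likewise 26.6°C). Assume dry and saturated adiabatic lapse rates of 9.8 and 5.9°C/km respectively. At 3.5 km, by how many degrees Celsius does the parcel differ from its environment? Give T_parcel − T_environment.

-13.11°C (parcel cooler than environment)

Parcel:
  800 → 2500 m (dry, 9.8°C/km): ΔT = -9.8 × 1.7 = -16.66°C → T = 9.94°C
  2500 → 3500 m (saturated, 5.9°C/km): ΔT = -5.9 × 1 = -5.9°C → T = 4.04°C
Environment:
  800 → 3500 m (environment, 3.5°C/km): ΔT = -3.5 × 2.7 = -9.45°C → T = 17.15°C
T_parcel − T_env = 4.04 − 17.15 = -13.11°C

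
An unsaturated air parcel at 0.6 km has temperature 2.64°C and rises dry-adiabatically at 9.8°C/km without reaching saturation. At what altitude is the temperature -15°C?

Height above start = (2.64 − (-15)) / 9.8 = 1.8 km
Altitude = 600 m + 1800 m = 2400 m

2.4 km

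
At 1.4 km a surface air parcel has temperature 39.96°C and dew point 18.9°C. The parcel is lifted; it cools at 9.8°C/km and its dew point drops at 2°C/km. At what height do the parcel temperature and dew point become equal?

4.1 km

T and T_d converge at 9.8 − 2 = 7.8°C per km
Height above start = (39.96 − 18.9) / 7.8 = 2.7 km
LCL altitude = 1400 m + 2700 m = 4100 m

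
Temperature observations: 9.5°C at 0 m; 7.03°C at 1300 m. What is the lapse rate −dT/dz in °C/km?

Γ = −ΔT/Δz = (9.5 − 7.03) / (1300 − 0) m
  = 2.47°C / 1.3 km = 1.9°C/km

1.9°C/km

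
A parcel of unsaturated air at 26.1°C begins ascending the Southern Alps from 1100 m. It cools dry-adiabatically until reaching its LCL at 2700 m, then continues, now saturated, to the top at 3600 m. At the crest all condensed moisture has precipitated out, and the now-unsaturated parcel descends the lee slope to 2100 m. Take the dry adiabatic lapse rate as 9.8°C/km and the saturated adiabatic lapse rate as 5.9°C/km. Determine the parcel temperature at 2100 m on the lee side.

19.81°C

1100 → 2700 m (dry, 9.8°C/km): ΔT = -9.8 × 1.6 = -15.68°C → T = 10.42°C
2700 → 3600 m (saturated, 5.9°C/km): ΔT = -5.9 × 0.9 = -5.31°C → T = 5.11°C
3600 → 2100 m (dry descent, 9.8°C/km): ΔT = +9.8 × 1.5 = +14.7°C → T = 19.81°C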